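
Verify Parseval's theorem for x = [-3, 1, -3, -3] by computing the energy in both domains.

Time domain:
Σ|x[n]|² = |-3|² + |1|² + |-3|² + |-3|² = 28.0000

Frequency domain:
(1/4)Σ|X[k]|² = (1/4)(|-8|² + |-4i|² + |-4|² + |4i|²) = (1/4)·112.0000 = 28.0000

Both sides agree, confirming Parseval's theorem.

Σ|x[n]|² = (1/N)Σ|X[k]|² = 28.0000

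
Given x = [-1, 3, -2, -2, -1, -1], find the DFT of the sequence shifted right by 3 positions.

Time shift by 3: X_shifted[k] = ω_6^(3k) · X[k]
Shifted x = [-2, -1, -1, -1, 3, -2]

DFT(x[n-3]) = [-4, -3.5000+2.5981i, -2.5000-4.3301i, 4, -2.5000+4.3301i, -3.5000-2.5981i]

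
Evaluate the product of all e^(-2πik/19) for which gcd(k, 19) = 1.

The primitive 19th roots of unity are ω_19^k for k coprime to 19: k ∈ {1, 2, 3, 4, 5, 6, 7, 8, 9, 10, 11, 12, 13, 14, 15, 16, 17, 18}
Their product equals the constant term of the cyclotomic polynomial Φ_19(x) up to sign.
For n ≥ 3, the product of all primitive nth roots of unity is 1. (For n=1 it is 1; for n=2 it is -1.)

1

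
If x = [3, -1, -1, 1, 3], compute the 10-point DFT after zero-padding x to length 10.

Original 5-point DFT: [5, 3.6180+4.9798i, 1.3820+0.4490i, 1.3820-0.4490i, 3.6180-4.9798i]
Zero-padded 10-point DFT provides frequency interpolation.

DFT_10([x, 0, ...]) = [5, -0.8541-1.1756i, 3.6180+4.9798i, 5.8541-1.9021i, 1.3820+0.4490i, 5, 1.3820-0.4490i, 5.8541+1.9021i, 3.6180-4.9798i, -0.8541+1.1756i]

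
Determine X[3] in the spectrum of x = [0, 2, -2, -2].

X[3] = Σ(n=0 to 3) x[n] · ω_4^(3n) where ω_4 = e^(-2πi/4)
= (0)·ω_4^0 + (2)·ω_4^3 + (-2)·ω_4^6 + (-2)·ω_4^9

X[3] = 2+4i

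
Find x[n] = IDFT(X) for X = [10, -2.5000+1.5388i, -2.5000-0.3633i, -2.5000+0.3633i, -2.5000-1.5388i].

x[n] = (1/5) Σ(k=0 to 4) X[k] · e^(2πikn/5)

Computing each x[n]:
x[0] = 0
x[1] = 2
x[2] = 2
x[3] = 3
x[4] = 3

x = [0, 2, 2, 3, 3]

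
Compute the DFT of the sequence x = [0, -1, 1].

X[k] = Σ(n=0 to 2) x[n] · ω_3^(nk)
where ω_3 = e^(-2πi/3)

Computing each X[k]:
X[0] = 0
X[1] = 1.7321i
X[2] = -1.7321i

X = [0, 1.7321i, -1.7321i]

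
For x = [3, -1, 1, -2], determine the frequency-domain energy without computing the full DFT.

Parseval: Σ|x[n]|² = (1/N)Σ|X[k]|², so Σ|X[k]|² = N·Σ|x[n]|² = 4·15.0000

Σ|X[k]|² = N·Σ|x[n]|² = 4·15.0000 = 60.0000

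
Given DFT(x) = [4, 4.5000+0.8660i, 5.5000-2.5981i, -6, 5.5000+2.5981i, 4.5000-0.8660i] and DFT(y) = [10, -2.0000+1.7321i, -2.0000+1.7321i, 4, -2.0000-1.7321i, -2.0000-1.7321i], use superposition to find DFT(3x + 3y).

By linearity: DFT(3x + 3y) = 3·DFT(x) + 3·DFT(y)
= 3·[4, 4.5000+0.8660i, 5.5000-2.5981i, -6, 5.5000+2.5981i, 4.5000-0.8660i] + 3·[10, -2.0000+1.7321i, -2.0000+1.7321i, 4, -2.0000-1.7321i, -2.0000-1.7321i]

Computing element-wise:
Z[0] = 3·(4) + 3·(10) = 42
Z[1] = 3·(4.5000+0.8660i) + 3·(-2.0000+1.7321i) = 7.5000+7.7943i
Z[2] = 3·(5.5000-2.5981i) + 3·(-2.0000+1.7321i) = 10.5000-2.5980i
Z[3] = 3·(-6) + 3·(4) = -6
Z[4] = 3·(5.5000+2.5981i) + 3·(-2.0000-1.7321i) = 10.5000+2.5980i
Z[5] = 3·(4.5000-0.8660i) + 3·(-2.0000-1.7321i) = 7.5000-7.7943i

DFT(3x + 3y) = 3·X + 3·Y = [42, 7.5000+7.7943i, 10.5000-2.5980i, -6, 10.5000+2.5980i, 7.5000-7.7943i]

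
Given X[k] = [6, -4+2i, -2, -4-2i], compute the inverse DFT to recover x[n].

x[n] = (1/4) Σ(k=0 to 3) X[k] · e^(2πikn/4)

Computing each x[n]:
x[0] = -1
x[1] = 1
x[2] = 3
x[3] = 3

x = [-1, 1, 3, 3]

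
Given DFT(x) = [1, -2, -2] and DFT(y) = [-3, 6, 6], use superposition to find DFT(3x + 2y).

By linearity: DFT(3x + 2y) = 3·DFT(x) + 2·DFT(y)
= 3·[1, -2, -2] + 2·[-3, 6, 6]

Computing element-wise:
Z[0] = 3·(1) + 2·(-3) = -3
Z[1] = 3·(-2) + 2·(6) = 6
Z[2] = 3·(-2) + 2·(6) = 6

DFT(3x + 2y) = 3·X + 2·Y = [-3, 6, 6]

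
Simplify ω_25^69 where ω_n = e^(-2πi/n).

Since ω_25^25 = 1, powers reduce modulo 25.
69 mod 25 = 19
So ω_25^69 = ω_25^19 = e^(-2πi·19/25)

ω_25^69 = ω_25^19 = 0.0628+0.9980i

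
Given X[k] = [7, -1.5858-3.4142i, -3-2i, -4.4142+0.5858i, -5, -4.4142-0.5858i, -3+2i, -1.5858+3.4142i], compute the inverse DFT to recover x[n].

x[n] = (1/8) Σ(k=0 to 7) X[k] · e^(2πikn/8)

Computing each x[n]:
x[0] = -2
x[1] = 3
x[2] = 2
x[3] = 1
x[4] = 1
x[5] = 1
x[6] = 0
x[7] = 1

x = [-2, 3, 2, 1, 1, 1, 0, 1]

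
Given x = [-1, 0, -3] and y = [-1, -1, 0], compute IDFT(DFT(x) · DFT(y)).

(x ⊛ y)[n] = Σ(m=0 to 2) x[m] · y[(n-m) mod 3]

Computing each output sample:
(x ⊛ y)[0] = 4
(x ⊛ y)[1] = 1
(x ⊛ y)[2] = 3

x ⊛ y = [4, 1, 3]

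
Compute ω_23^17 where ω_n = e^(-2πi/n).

ω_23^17 = e^(-2πi·17/23)
= cos(-2π·17/23) + i·sin(-2π·17/23)
= cos(-34π/23) + i·sin(-34π/23)

ω_23^17 = cos(-34π/23) + i·sin(-34π/23) = -0.0682+0.9977i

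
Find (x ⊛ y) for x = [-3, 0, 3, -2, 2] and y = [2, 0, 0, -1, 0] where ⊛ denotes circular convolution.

(x ⊛ y)[n] = Σ(m=0 to 4) x[m] · y[(n-m) mod 5]

Computing each output sample:
(x ⊛ y)[0] = -9
(x ⊛ y)[1] = 2
(x ⊛ y)[2] = 4
(x ⊛ y)[3] = -1
(x ⊛ y)[4] = 4

x ⊛ y = [-9, 2, 4, -1, 4]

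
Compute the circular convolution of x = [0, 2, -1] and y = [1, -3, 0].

(x ⊛ y)[n] = Σ(m=0 to 2) x[m] · y[(n-m) mod 3]

Computing each output sample:
(x ⊛ y)[0] = 3
(x ⊛ y)[1] = 2
(x ⊛ y)[2] = -7

x ⊛ y = [3, 2, -7]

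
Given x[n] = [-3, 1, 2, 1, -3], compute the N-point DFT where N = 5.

X[k] = Σ(n=0 to 4) x[n] · ω_5^(nk)
where ω_5 = e^(-2πi/5)

Computing each X[k]:
X[0] = -2
X[1] = -6.0451-4.3920i
X[2] = -0.4549-1.4001i
X[3] = -0.4549+1.4001i
X[4] = -6.0451+4.3920i

X = [-2, -6.0451-4.3920i, -0.4549-1.4001i, -0.4549+1.4001i, -6.0451+4.3920i]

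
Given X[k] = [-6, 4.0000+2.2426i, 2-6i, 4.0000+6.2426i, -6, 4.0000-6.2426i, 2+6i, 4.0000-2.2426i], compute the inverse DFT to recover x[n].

x[n] = (1/8) Σ(k=0 to 7) X[k] · e^(2πikn/8)

Computing each x[n]:
x[0] = 1
x[1] = 0
x[2] = -1
x[3] = -3
x[4] = -3
x[5] = 3
x[6] = -3
x[7] = 0

x = [1, 0, -1, -3, -3, 3, -3, 0]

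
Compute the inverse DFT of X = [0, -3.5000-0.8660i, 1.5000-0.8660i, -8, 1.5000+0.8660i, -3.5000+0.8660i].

x[n] = (1/6) Σ(k=0 to 5) X[k] · e^(2πikn/6)

Computing each x[n]:
x[0] = -2
x[1] = 1
x[2] = -1
x[3] = 3
x[4] = -1
x[5] = 0

x = [-2, 1, -1, 3, -1, 0]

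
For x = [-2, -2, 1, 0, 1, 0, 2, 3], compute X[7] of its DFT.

X[7] = Σ(n=0 to 7) x[n] · ω_8^(7n) where ω_8 = e^(-2πi/8)
= (-2)·ω_8^0 + (-2)·ω_8^7 + (1)·ω_8^14 + (0)·ω_8^21 + (1)·ω_8^28 + (0)·ω_8^35 + (2)·ω_8^42 + (3)·ω_8^49

X[7] = -2.2929-4.5355i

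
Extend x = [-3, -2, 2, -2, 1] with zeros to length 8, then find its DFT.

Original 5-point DFT: [-4, -3.3090+0.5020i, -2.1910+5.5676i, -2.1910-5.5676i, -3.3090-0.5020i]
Zero-padded 8-point DFT provides frequency interpolation.

DFT_8([x, 0, ...]) = [-4, -4.0000+0.8284i, -4, -4.0000+4.8284i, 4, -4.0000-4.8284i, -4, -4.0000-0.8284i]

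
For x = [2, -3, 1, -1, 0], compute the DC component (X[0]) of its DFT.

X[0] = Σ(n=0 to 4) x[n] · ω_5^0 = Σ x[n]
= (2) + (-3) + (1) + (-1) + (0)

X[0] = -1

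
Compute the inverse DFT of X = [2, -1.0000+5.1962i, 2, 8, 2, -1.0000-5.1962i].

x[n] = (1/6) Σ(k=0 to 5) X[k] · e^(2πikn/6)

Computing each x[n]:
x[0] = 2
x[1] = -3
x[2] = 0
x[3] = 0
x[4] = 3
x[5] = 0

x = [2, -3, 0, 0, 3, 0]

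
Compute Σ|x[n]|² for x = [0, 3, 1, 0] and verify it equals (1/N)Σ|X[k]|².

Time domain:
Σ|x[n]|² = |0|² + |3|² + |1|² + |0|² = 10.0000

Frequency domain:
(1/4)Σ|X[k]|² = (1/4)(|4|² + |-1-3i|² + |-2|² + |-1+3i|²) = (1/4)·40.0000 = 10.0000

Both sides agree, confirming Parseval's theorem.

Σ|x[n]|² = (1/N)Σ|X[k]|² = 10.0000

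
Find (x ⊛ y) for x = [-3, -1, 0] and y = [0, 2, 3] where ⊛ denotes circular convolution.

(x ⊛ y)[n] = Σ(m=0 to 2) x[m] · y[(n-m) mod 3]

Computing each output sample:
(x ⊛ y)[0] = -3
(x ⊛ y)[1] = -6
(x ⊛ y)[2] = -11

x ⊛ y = [-3, -6, -11]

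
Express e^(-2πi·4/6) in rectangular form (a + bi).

ω_6^4 = e^(-2πi·4/6)
= cos(-2π·4/6) + i·sin(-2π·4/6)
= cos(-8π/6) + i·sin(-8π/6)

ω_6^4 = cos(-8π/6) + i·sin(-8π/6) = -0.5000+0.8660i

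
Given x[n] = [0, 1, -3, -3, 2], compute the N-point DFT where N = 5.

X[k] = Σ(n=0 to 4) x[n] · ω_5^(nk)
where ω_5 = e^(-2πi/5)

Computing each X[k]:
X[0] = -3
X[1] = 5.7812+0.9511i
X[2] = -4.2812+0.5878i
X[3] = -4.2812-0.5878i
X[4] = 5.7812-0.9511i

X = [-3, 5.7812+0.9511i, -4.2812+0.5878i, -4.2812-0.5878i, 5.7812-0.9511i]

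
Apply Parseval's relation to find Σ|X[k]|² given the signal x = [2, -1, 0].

Parseval: Σ|x[n]|² = (1/N)Σ|X[k]|², so Σ|X[k]|² = N·Σ|x[n]|² = 3·5.0000

Σ|X[k]|² = N·Σ|x[n]|² = 3·5.0000 = 15.0000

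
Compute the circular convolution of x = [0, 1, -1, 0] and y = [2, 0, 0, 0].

(x ⊛ y)[n] = Σ(m=0 to 3) x[m] · y[(n-m) mod 4]

Computing each output sample:
(x ⊛ y)[0] = 0
(x ⊛ y)[1] = 2
(x ⊛ y)[2] = -2
(x ⊛ y)[3] = 0

x ⊛ y = [0, 2, -2, 0]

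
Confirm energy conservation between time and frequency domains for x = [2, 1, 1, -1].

Time domain:
Σ|x[n]|² = |2|² + |1|² + |1|² + |-1|² = 7.0000

Frequency domain:
(1/4)Σ|X[k]|² = (1/4)(|3|² + |1-2i|² + |3|² + |1+2i|²) = (1/4)·28.0000 = 7.0000

Both sides agree, confirming Parseval's theorem.

Σ|x[n]|² = (1/N)Σ|X[k]|² = 7.0000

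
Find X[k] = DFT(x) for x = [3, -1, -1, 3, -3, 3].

X[k] = Σ(n=0 to 5) x[n] · ω_6^(nk)
where ω_6 = e^(-2πi/6)

Computing each X[k]:
X[0] = 4
X[1] = 3.0000+1.7321i
X[2] = 7.0000+5.1962i
X[3] = -6
X[4] = 7.0000-5.1962i
X[5] = 3.0000-1.7321i

X = [4, 3.0000+1.7321i, 7.0000+5.1962i, -6, 7.0000-5.1962i, 3.0000-1.7321i]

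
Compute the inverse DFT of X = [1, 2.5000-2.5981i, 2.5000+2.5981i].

x[n] = (1/3) Σ(k=0 to 2) X[k] · e^(2πikn/3)

Computing each x[n]:
x[0] = 2
x[1] = 1
x[2] = -2

x = [2, 1, -2]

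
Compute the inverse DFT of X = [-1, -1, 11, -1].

x[n] = (1/4) Σ(k=0 to 3) X[k] · e^(2πikn/4)

Computing each x[n]:
x[0] = 2
x[1] = -3
x[2] = 3
x[3] = -3

x = [2, -3, 3, -3]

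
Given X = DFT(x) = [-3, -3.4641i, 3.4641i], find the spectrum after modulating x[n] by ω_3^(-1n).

Modulation property: DFT(ω_3^(-1n)·x[n]) = X[(k-1) mod 3], so circularly shift X by 1 positions.

X[k-1] = [3.4641i, -3, -3.4641i]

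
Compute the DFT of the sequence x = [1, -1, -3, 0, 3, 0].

X[k] = Σ(n=0 to 5) x[n] · ω_6^(nk)
where ω_6 = e^(-2πi/6)

Computing each X[k]:
X[0] = 0
X[1] = 0.5000+6.0622i
X[2] = 1.5000-4.3301i
X[3] = 2
X[4] = 1.5000+4.3301i
X[5] = 0.5000-6.0622i

X = [0, 0.5000+6.0622i, 1.5000-4.3301i, 2, 1.5000+4.3301i, 0.5000-6.0622i]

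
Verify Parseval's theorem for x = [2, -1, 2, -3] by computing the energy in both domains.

Time domain:
Σ|x[n]|² = |2|² + |-1|² + |2|² + |-3|² = 18.0000

Frequency domain:
(1/4)Σ|X[k]|² = (1/4)(|0|² + |-2i|² + |8|² + |2i|²) = (1/4)·72.0000 = 18.0000

Both sides agree, confirming Parseval's theorem.

Σ|x[n]|² = (1/N)Σ|X[k]|² = 18.0000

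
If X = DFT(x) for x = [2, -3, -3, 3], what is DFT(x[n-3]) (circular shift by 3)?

Time shift by 3: X_shifted[k] = ω_4^(3k) · X[k]
Shifted x = [-3, -3, 3, 2]

DFT(x[n-3]) = [-1, -6+5i, 1, -6-5i]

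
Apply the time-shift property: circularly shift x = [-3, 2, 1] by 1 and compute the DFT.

Time shift by 1: X_shifted[k] = ω_3^(1k) · X[k]
Shifted x = [1, -3, 2]

DFT(x[n-1]) = [0, 1.5000+4.3301i, 1.5000-4.3301i]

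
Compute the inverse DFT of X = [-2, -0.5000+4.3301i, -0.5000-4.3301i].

x[n] = (1/3) Σ(k=0 to 2) X[k] · e^(2πikn/3)

Computing each x[n]:
x[0] = -1
x[1] = -3
x[2] = 2

x = [-1, -3, 2]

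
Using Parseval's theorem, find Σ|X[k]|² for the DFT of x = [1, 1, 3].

Parseval: Σ|x[n]|² = (1/N)Σ|X[k]|², so Σ|X[k]|² = N·Σ|x[n]|² = 3·11.0000

Σ|X[k]|² = N·Σ|x[n]|² = 3·11.0000 = 33.0000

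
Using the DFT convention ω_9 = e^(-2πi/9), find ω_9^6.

ω_9^6 = e^(-2πi·6/9)
= cos(-2π·6/9) + i·sin(-2π·6/9)
= cos(-12π/9) + i·sin(-12π/9)

ω_9^6 = cos(-12π/9) + i·sin(-12π/9) = -0.5000+0.8660i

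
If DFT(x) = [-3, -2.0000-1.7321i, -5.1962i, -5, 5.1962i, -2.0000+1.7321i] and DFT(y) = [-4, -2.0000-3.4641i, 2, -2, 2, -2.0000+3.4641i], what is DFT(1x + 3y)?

By linearity: DFT(1x + 3y) = 1·DFT(x) + 3·DFT(y)
= 1·[-3, -2.0000-1.7321i, -5.1962i, -5, 5.1962i, -2.0000+1.7321i] + 3·[-4, -2.0000-3.4641i, 2, -2, 2, -2.0000+3.4641i]

Computing element-wise:
Z[0] = 1·(-3) + 3·(-4) = -15
Z[1] = 1·(-2.0000-1.7321i) + 3·(-2.0000-3.4641i) = -8.0000-12.1244i
Z[2] = 1·(-5.1962i) + 3·(2) = 6.0000-5.1962i
Z[3] = 1·(-5) + 3·(-2) = -11
Z[4] = 1·(5.1962i) + 3·(2) = 6.0000+5.1962i
Z[5] = 1·(-2.0000+1.7321i) + 3·(-2.0000+3.4641i) = -8.0000+12.1244i

DFT(1x + 3y) = 1·X + 3·Y = [-15, -8.0000-12.1244i, 6.0000-5.1962i, -11, 6.0000+5.1962i, -8.0000+12.1244i]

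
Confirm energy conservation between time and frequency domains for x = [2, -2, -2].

Time domain:
Σ|x[n]|² = |2|² + |-2|² + |-2|² = 12.0000

Frequency domain:
(1/3)Σ|X[k]|² = (1/3)(|-2|² + |4|² + |4|²) = (1/3)·36.0000 = 12.0000

Both sides agree, confirming Parseval's theorem.

Σ|x[n]|² = (1/N)Σ|X[k]|² = 12.0000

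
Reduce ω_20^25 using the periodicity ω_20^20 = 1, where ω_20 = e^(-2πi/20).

Since ω_20^20 = 1, powers reduce modulo 20.
25 mod 20 = 5
So ω_20^25 = ω_20^5 = e^(-2πi·5/20)

ω_20^25 = ω_20^5 = -1i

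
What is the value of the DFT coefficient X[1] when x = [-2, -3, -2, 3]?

X[1] = Σ(n=0 to 3) x[n] · ω_4^(1n) where ω_4 = e^(-2πi/4)
= (-2)·ω_4^0 + (-3)·ω_4^1 + (-2)·ω_4^2 + (3)·ω_4^3

X[1] = 6i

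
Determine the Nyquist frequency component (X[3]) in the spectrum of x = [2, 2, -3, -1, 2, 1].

X[3] = Σ(n=0 to 5) x[n] · ω_6^(3n) where ω_6 = e^(-2πi/6)
= (2)·ω_6^0 + (2)·ω_6^3 + (-3)·ω_6^6 + (-1)·ω_6^9 + (2)·ω_6^12 + (1)·ω_6^15

X[3] = -1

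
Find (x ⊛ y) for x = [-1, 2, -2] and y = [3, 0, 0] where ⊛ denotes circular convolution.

(x ⊛ y)[n] = Σ(m=0 to 2) x[m] · y[(n-m) mod 3]

Computing each output sample:
(x ⊛ y)[0] = -3
(x ⊛ y)[1] = 6
(x ⊛ y)[2] = -6

x ⊛ y = [-3, 6, -6]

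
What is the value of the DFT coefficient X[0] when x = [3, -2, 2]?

X[0] = Σ(n=0 to 2) x[n] · ω_3^0 = Σ x[n]
= (3) + (-2) + (2)

X[0] = 3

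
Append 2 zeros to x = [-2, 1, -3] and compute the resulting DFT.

Original 3-point DFT: [-4, -1.0000-3.4641i, -1.0000+3.4641i]
Zero-padded 5-point DFT provides frequency interpolation.

DFT_5([x, 0, ...]) = [-4, 0.7361+0.8123i, -3.7361-3.4410i, -3.7361+3.4410i, 0.7361-0.8123i]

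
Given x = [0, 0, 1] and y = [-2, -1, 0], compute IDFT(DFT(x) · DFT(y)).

(x ⊛ y)[n] = Σ(m=0 to 2) x[m] · y[(n-m) mod 3]

Computing each output sample:
(x ⊛ y)[0] = -1
(x ⊛ y)[1] = 0
(x ⊛ y)[2] = -2

x ⊛ y = [-1, 0, -2]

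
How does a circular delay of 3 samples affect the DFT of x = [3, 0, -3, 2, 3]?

Time shift by 3: X_shifted[k] = ω_5^(3k) · X[k]
Shifted x = [-3, 2, 3, 3, 0]

DFT(x[n-3]) = [5, -7.2361-1.9021i, -2.7639-1.1756i, -2.7639+1.1756i, -7.2361+1.9021i]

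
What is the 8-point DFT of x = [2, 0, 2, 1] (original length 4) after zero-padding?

Original 4-point DFT: [5, 1i, 3, -1i]
Zero-padded 8-point DFT provides frequency interpolation.

DFT_8([x, 0, ...]) = [5, 1.2929-2.7071i, 1i, 2.7071+1.2929i, 3, 2.7071-1.2929i, -1i, 1.2929+2.7071i]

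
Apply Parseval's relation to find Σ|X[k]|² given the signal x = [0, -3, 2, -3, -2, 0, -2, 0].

Parseval: Σ|x[n]|² = (1/N)Σ|X[k]|², so Σ|X[k]|² = N·Σ|x[n]|² = 8·30.0000

Σ|X[k]|² = N·Σ|x[n]|² = 8·30.0000 = 240.0000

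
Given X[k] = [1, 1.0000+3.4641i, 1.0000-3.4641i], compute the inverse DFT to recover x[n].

x[n] = (1/3) Σ(k=0 to 2) X[k] · e^(2πikn/3)

Computing each x[n]:
x[0] = 1
x[1] = -2
x[2] = 2

x = [1, -2, 2]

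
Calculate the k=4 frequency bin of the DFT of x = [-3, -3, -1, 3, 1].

X[4] = Σ(n=0 to 4) x[n] · ω_5^(4n) where ω_5 = e^(-2πi/5)
= (-3)·ω_5^0 + (-3)·ω_5^4 + (-1)·ω_5^8 + (3)·ω_5^12 + (1)·ω_5^16

X[4] = -5.2361-6.1554i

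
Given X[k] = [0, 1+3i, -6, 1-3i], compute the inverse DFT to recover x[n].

x[n] = (1/4) Σ(k=0 to 3) X[k] · e^(2πikn/4)

Computing each x[n]:
x[0] = -1
x[1] = 0
x[2] = -2
x[3] = 3

x = [-1, 0, -2, 3]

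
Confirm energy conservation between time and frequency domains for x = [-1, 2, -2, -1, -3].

Time domain:
Σ|x[n]|² = |-1|² + |2|² + |-2|² + |-1|² + |-3|² = 19.0000

Frequency domain:
(1/5)Σ|X[k]|² = (1/5)(|-5|² + |1.1180-4.1675i|² + |-1.1180-3.8900i|² + |-1.1180+3.8900i|² + |1.1180+4.1675i|²) = (1/5)·95.0000 = 19.0000

Both sides agree, confirming Parseval's theorem.

Σ|x[n]|² = (1/N)Σ|X[k]|² = 19.0000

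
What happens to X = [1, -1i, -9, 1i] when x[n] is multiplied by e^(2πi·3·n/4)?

Modulation property: DFT(ω_4^(-3n)·x[n]) = X[(k-3) mod 4], so circularly shift X by 3 positions.

X[k-3] = [-1i, -9, 1i, 1]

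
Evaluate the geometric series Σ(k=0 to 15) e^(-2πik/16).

Sum of all nth roots of unity equals 0 for n > 1 (geometric series with r ≠ 1).

0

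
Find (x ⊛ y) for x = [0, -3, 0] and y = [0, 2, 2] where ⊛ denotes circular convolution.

(x ⊛ y)[n] = Σ(m=0 to 2) x[m] · y[(n-m) mod 3]

Computing each output sample:
(x ⊛ y)[0] = -6
(x ⊛ y)[1] = 0
(x ⊛ y)[2] = -6

x ⊛ y = [-6, 0, -6]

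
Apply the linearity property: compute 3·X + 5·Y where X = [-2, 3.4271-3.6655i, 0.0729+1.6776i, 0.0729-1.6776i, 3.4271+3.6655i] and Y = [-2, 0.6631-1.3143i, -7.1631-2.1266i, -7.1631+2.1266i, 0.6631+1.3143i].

By linearity: DFT(3x + 5y) = 3·DFT(x) + 5·DFT(y)
= 3·[-2, 3.4271-3.6655i, 0.0729+1.6776i, 0.0729-1.6776i, 3.4271+3.6655i] + 5·[-2, 0.6631-1.3143i, -7.1631-2.1266i, -7.1631+2.1266i, 0.6631+1.3143i]

Computing element-wise:
Z[0] = 3·(-2) + 5·(-2) = -16
Z[1] = 3·(3.4271-3.6655i) + 5·(0.6631-1.3143i) = 13.5968-17.5680i
Z[2] = 3·(0.0729+1.6776i) + 5·(-7.1631-2.1266i) = -35.5968-5.6002i
Z[3] = 3·(0.0729-1.6776i) + 5·(-7.1631+2.1266i) = -35.5968+5.6002i
Z[4] = 3·(3.4271+3.6655i) + 5·(0.6631+1.3143i) = 13.5968+17.5680i

DFT(3x + 5y) = 3·X + 5·Y = [-16, 13.5968-17.5680i, -35.5968-5.6002i, -35.5968+5.6002i, 13.5968+17.5680i]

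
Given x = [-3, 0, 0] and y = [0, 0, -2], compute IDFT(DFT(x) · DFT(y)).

(x ⊛ y)[n] = Σ(m=0 to 2) x[m] · y[(n-m) mod 3]

Computing each output sample:
(x ⊛ y)[0] = 0
(x ⊛ y)[1] = 0
(x ⊛ y)[2] = 6

x ⊛ y = [0, 0, 6]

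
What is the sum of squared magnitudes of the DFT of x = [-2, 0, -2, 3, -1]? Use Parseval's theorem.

Parseval: Σ|x[n]|² = (1/N)Σ|X[k]|², so Σ|X[k]|² = N·Σ|x[n]|² = 5·18.0000

Σ|X[k]|² = N·Σ|x[n]|² = 5·18.0000 = 90.0000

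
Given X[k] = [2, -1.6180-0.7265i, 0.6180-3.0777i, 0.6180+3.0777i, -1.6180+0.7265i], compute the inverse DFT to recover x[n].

x[n] = (1/5) Σ(k=0 to 4) X[k] · e^(2πikn/5)

Computing each x[n]:
x[0] = 0
x[1] = 1
x[2] = 0
x[3] = 2
x[4] = -1

x = [0, 1, 0, 2, -1]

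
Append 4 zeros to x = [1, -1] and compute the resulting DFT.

Original 2-point DFT: [0, 2]
Zero-padded 6-point DFT provides frequency interpolation.

DFT_6([x, 0, ...]) = [0, 0.5000+0.8660i, 1.5000+0.8660i, 2, 1.5000-0.8660i, 0.5000-0.8660i]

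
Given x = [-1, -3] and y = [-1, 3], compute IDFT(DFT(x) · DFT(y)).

(x ⊛ y)[n] = Σ(m=0 to 1) x[m] · y[(n-m) mod 2]

Computing each output sample:
(x ⊛ y)[0] = -8
(x ⊛ y)[1] = 0

x ⊛ y = [-8, 0]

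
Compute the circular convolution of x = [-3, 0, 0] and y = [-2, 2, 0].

(x ⊛ y)[n] = Σ(m=0 to 2) x[m] · y[(n-m) mod 3]

Computing each output sample:
(x ⊛ y)[0] = 6
(x ⊛ y)[1] = -6
(x ⊛ y)[2] = 0

x ⊛ y = [6, -6, 0]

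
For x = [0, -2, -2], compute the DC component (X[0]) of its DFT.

X[0] = Σ(n=0 to 2) x[n] · ω_3^0 = Σ x[n]
= (0) + (-2) + (-2)

X[0] = -4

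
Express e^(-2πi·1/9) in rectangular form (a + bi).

ω_9^1 = e^(-2πi·1/9)
= cos(-2π·1/9) + i·sin(-2π·1/9)
= cos(-2π/9) + i·sin(-2π/9)

ω_9^1 = cos(-2π/9) + i·sin(-2π/9) = 0.7660-0.6428i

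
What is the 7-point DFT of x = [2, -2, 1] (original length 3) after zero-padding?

Original 3-point DFT: [1, 2.5000+2.5981i, 2.5000-2.5981i]
Zero-padded 7-point DFT provides frequency interpolation.

DFT_7([x, 0, ...]) = [1, 0.5305+0.5887i, 1.5441+2.3837i, 4.4254+1.6496i, 4.4254-1.6496i, 1.5441-2.3837i, 0.5305-0.5887i]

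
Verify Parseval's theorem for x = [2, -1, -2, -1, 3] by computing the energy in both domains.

Time domain:
Σ|x[n]|² = |2|² + |-1|² + |-2|² + |-1|² + |3|² = 19.0000

Frequency domain:
(1/5)Σ|X[k]|² = (1/5)(|1|² + |5.0451+4.3920i|² + |-0.5451+1.4001i|² + |-0.5451-1.4001i|² + |5.0451-4.3920i|²) = (1/5)·95.0000 = 19.0000

Both sides agree, confirming Parseval's theorem.

Σ|x[n]|² = (1/N)Σ|X[k]|² = 19.0000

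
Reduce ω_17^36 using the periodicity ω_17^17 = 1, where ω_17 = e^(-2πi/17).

Since ω_17^17 = 1, powers reduce modulo 17.
36 mod 17 = 2
So ω_17^36 = ω_17^2 = e^(-2πi·2/17)

ω_17^36 = ω_17^2 = 0.7390-0.6737i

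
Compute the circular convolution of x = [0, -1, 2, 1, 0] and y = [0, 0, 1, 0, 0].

(x ⊛ y)[n] = Σ(m=0 to 4) x[m] · y[(n-m) mod 5]

Computing each output sample:
(x ⊛ y)[0] = 1
(x ⊛ y)[1] = 0
(x ⊛ y)[2] = 0
(x ⊛ y)[3] = -1
(x ⊛ y)[4] = 2

x ⊛ y = [1, 0, 0, -1, 2]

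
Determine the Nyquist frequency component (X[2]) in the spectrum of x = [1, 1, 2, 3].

X[2] = Σ(n=0 to 3) x[n] · ω_4^(2n) where ω_4 = e^(-2πi/4)
= (1)·ω_4^0 + (1)·ω_4^2 + (2)·ω_4^4 + (3)·ω_4^6

X[2] = -1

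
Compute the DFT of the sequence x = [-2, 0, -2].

X[k] = Σ(n=0 to 2) x[n] · ω_3^(nk)
where ω_3 = e^(-2πi/3)

Computing each X[k]:
X[0] = -4
X[1] = -1.0000-1.7321i
X[2] = -1.0000+1.7321i

X = [-4, -1.0000-1.7321i, -1.0000+1.7321i]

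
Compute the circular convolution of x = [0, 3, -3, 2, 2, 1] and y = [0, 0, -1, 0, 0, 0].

(x ⊛ y)[n] = Σ(m=0 to 5) x[m] · y[(n-m) mod 6]

Computing each output sample:
(x ⊛ y)[0] = -2
(x ⊛ y)[1] = -1
(x ⊛ y)[2] = 0
(x ⊛ y)[3] = -3
(x ⊛ y)[4] = 3
(x ⊛ y)[5] = -2

x ⊛ y = [-2, -1, 0, -3, 3, -2]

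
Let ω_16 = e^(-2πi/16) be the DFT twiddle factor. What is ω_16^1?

ω_16^1 = e^(-2πi·1/16)
= cos(-2π·1/16) + i·sin(-2π·1/16)
= cos(-2π/16) + i·sin(-2π/16)

ω_16^1 = cos(-2π/16) + i·sin(-2π/16) = 0.9239-0.3827i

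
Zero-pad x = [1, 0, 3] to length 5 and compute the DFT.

Original 3-point DFT: [4, -0.5000+2.5981i, -0.5000-2.5981i]
Zero-padded 5-point DFT provides frequency interpolation.

DFT_5([x, 0, ...]) = [4, -1.4271-1.7634i, 1.9271+2.8532i, 1.9271-2.8532i, -1.4271+1.7634i]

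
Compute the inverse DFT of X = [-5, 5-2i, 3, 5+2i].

x[n] = (1/4) Σ(k=0 to 3) X[k] · e^(2πikn/4)

Computing each x[n]:
x[0] = 2
x[1] = -1
x[2] = -3
x[3] = -3

x = [2, -1, -3, -3]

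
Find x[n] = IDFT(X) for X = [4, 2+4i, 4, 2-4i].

x[n] = (1/4) Σ(k=0 to 3) X[k] · e^(2πikn/4)

Computing each x[n]:
x[0] = 3
x[1] = -2
x[2] = 1
x[3] = 2

x = [3, -2, 1, 2]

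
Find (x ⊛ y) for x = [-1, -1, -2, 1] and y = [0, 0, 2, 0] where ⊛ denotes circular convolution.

(x ⊛ y)[n] = Σ(m=0 to 3) x[m] · y[(n-m) mod 4]

Computing each output sample:
(x ⊛ y)[0] = -4
(x ⊛ y)[1] = 2
(x ⊛ y)[2] = -2
(x ⊛ y)[3] = -2

x ⊛ y = [-4, 2, -2, -2]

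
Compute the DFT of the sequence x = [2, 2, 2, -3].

X[k] = Σ(n=0 to 3) x[n] · ω_4^(nk)
where ω_4 = e^(-2πi/4)

Computing each X[k]:
X[0] = 3
X[1] = -5i
X[2] = 5
X[3] = 5i

X = [3, -5i, 5, 5i]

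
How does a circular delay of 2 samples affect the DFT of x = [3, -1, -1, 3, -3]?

Time shift by 2: X_shifted[k] = ω_5^(2k) · X[k]
Shifted x = [3, -3, 3, -1, -1]

DFT(x[n-2]) = [1, 0.1459-0.4490i, 6.8541+4.9798i, 6.8541-4.9798i, 0.1459+0.4490i]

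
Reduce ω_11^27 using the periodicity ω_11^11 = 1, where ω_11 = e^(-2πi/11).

Since ω_11^11 = 1, powers reduce modulo 11.
27 mod 11 = 5
So ω_11^27 = ω_11^5 = e^(-2πi·5/11)

ω_11^27 = ω_11^5 = -0.9595-0.2817i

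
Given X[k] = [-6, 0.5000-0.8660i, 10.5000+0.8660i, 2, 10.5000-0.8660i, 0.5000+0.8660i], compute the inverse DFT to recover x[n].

x[n] = (1/6) Σ(k=0 to 5) X[k] · e^(2πikn/6)

Computing each x[n]:
x[0] = 3
x[1] = -3
x[2] = -2
x[3] = 2
x[4] = -3
x[5] = -3

x = [3, -3, -2, 2, -3, -3]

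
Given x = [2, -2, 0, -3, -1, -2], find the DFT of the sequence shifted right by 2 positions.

Time shift by 2: X_shifted[k] = ω_6^(2k) · X[k]
Shifted x = [-1, -2, 2, -2, 0, -3]

DFT(x[n-2]) = [-6, -2.5000-2.5981i, -1.5000+0.8660i, 8, -1.5000-0.8660i, -2.5000+2.5981i]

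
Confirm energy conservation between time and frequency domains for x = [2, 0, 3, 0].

Time domain:
Σ|x[n]|² = |2|² + |0|² + |3|² + |0|² = 13.0000

Frequency domain:
(1/4)Σ|X[k]|² = (1/4)(|5|² + |-1|² + |5|² + |-1|²) = (1/4)·52.0000 = 13.0000

Both sides agree, confirming Parseval's theorem.

Σ|x[n]|² = (1/N)Σ|X[k]|² = 13.0000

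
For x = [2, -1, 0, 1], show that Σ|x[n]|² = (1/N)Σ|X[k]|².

Time domain:
Σ|x[n]|² = |2|² + |-1|² + |0|² + |1|² = 6.0000

Frequency domain:
(1/4)Σ|X[k]|² = (1/4)(|2|² + |2+2i|² + |2|² + |2-2i|²) = (1/4)·24.0000 = 6.0000

Both sides agree, confirming Parseval's theorem.

Σ|x[n]|² = (1/N)Σ|X[k]|² = 6.0000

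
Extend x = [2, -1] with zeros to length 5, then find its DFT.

Original 2-point DFT: [1, 3]
Zero-padded 5-point DFT provides frequency interpolation.

DFT_5([x, 0, ...]) = [1, 1.6910+0.9511i, 2.8090+0.5878i, 2.8090-0.5878i, 1.6910-0.9511i]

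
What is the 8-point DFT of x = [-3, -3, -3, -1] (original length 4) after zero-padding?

Original 4-point DFT: [-10, 2i, -2, -2i]
Zero-padded 8-point DFT provides frequency interpolation.

DFT_8([x, 0, ...]) = [-10, -4.4142+5.8284i, 2i, -1.5858-0.1716i, -2, -1.5858+0.1716i, -2i, -4.4142-5.8284i]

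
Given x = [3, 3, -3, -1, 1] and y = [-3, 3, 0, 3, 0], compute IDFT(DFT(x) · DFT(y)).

(x ⊛ y)[n] = Σ(m=0 to 4) x[m] · y[(n-m) mod 5]

Computing each output sample:
(x ⊛ y)[0] = -15
(x ⊛ y)[1] = -3
(x ⊛ y)[2] = 21
(x ⊛ y)[3] = 3
(x ⊛ y)[4] = 3

x ⊛ y = [-15, -3, 21, 3, 3]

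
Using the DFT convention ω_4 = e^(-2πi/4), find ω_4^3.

ω_4^3 = e^(-2πi·3/4)
= cos(-2π·3/4) + i·sin(-2π·3/4)
= cos(-6π/4) + i·sin(-6π/4)

ω_4^3 = cos(-6π/4) + i·sin(-6π/4) = 1i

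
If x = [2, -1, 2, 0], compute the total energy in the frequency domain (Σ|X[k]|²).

Parseval: Σ|x[n]|² = (1/N)Σ|X[k]|², so Σ|X[k]|² = N·Σ|x[n]|² = 4·9.0000

Σ|X[k]|² = N·Σ|x[n]|² = 4·9.0000 = 36.0000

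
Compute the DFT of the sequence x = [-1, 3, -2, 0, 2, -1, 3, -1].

X[k] = Σ(n=0 to 7) x[n] · ω_8^(nk)
where ω_8 = e^(-2πi/8)

Computing each X[k]:
X[0] = 3
X[1] = -0.8787+1.4645i
X[2] = -3i
X[3] = -5.1213-8.5355i
X[4] = 1
X[5] = -5.1213+8.5355i
X[6] = 3i
X[7] = -0.8787-1.4645i

X = [3, -0.8787+1.4645i, -3i, -5.1213-8.5355i, 1, -5.1213+8.5355i, 3i, -0.8787-1.4645i]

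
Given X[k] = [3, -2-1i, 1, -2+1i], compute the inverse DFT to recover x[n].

x[n] = (1/4) Σ(k=0 to 3) X[k] · e^(2πikn/4)

Computing each x[n]:
x[0] = 0
x[1] = 1
x[2] = 2
x[3] = 0

x = [0, 1, 2, 0]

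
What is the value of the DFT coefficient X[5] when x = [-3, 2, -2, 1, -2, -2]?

X[5] = Σ(n=0 to 5) x[n] · ω_6^(5n) where ω_6 = e^(-2πi/6)
= (-3)·ω_6^0 + (2)·ω_6^5 + (-2)·ω_6^10 + (1)·ω_6^15 + (-2)·ω_6^20 + (-2)·ω_6^25

X[5] = -2.0000+3.4641i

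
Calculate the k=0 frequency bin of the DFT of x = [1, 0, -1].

X[0] = Σ(n=0 to 2) x[n] · ω_3^0 = Σ x[n]
= (1) + (0) + (-1)

X[0] = 0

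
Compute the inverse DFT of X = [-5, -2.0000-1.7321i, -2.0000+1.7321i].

x[n] = (1/3) Σ(k=0 to 2) X[k] · e^(2πikn/3)

Computing each x[n]:
x[0] = -3
x[1] = 0
x[2] = -2

x = [-3, 0, -2]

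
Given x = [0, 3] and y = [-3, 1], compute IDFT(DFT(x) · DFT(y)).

(x ⊛ y)[n] = Σ(m=0 to 1) x[m] · y[(n-m) mod 2]

Computing each output sample:
(x ⊛ y)[0] = 3
(x ⊛ y)[1] = -9

x ⊛ y = [3, -9]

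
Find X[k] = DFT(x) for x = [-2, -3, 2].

X[k] = Σ(n=0 to 2) x[n] · ω_3^(nk)
where ω_3 = e^(-2πi/3)

Computing each X[k]:
X[0] = -3
X[1] = -1.5000+4.3301i
X[2] = -1.5000-4.3301i

X = [-3, -1.5000+4.3301i, -1.5000-4.3301i]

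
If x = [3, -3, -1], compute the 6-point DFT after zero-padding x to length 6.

Original 3-point DFT: [-1, 5.0000+1.7321i, 5.0000-1.7321i]
Zero-padded 6-point DFT provides frequency interpolation.

DFT_6([x, 0, ...]) = [-1, 2.0000+3.4641i, 5.0000+1.7321i, 5, 5.0000-1.7321i, 2.0000-3.4641i]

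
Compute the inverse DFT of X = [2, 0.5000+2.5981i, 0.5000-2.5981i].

x[n] = (1/3) Σ(k=0 to 2) X[k] · e^(2πikn/3)

Computing each x[n]:
x[0] = 1
x[1] = -1
x[2] = 2

x = [1, -1, 2]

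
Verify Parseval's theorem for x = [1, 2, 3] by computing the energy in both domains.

Time domain:
Σ|x[n]|² = |1|² + |2|² + |3|² = 14.0000

Frequency domain:
(1/3)Σ|X[k]|² = (1/3)(|6|² + |-1.5000+0.8660i|² + |-1.5000-0.8660i|²) = (1/3)·42.0000 = 14.0000

Both sides agree, confirming Parseval's theorem.

Σ|x[n]|² = (1/N)Σ|X[k]|² = 14.0000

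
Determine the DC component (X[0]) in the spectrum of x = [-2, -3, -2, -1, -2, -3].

X[0] = Σ(n=0 to 5) x[n] · ω_6^0 = Σ x[n]
= (-2) + (-3) + (-2) + (-1) + (-2) + (-3)

X[0] = -13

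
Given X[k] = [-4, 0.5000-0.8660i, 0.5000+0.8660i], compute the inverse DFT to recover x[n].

x[n] = (1/3) Σ(k=0 to 2) X[k] · e^(2πikn/3)

Computing each x[n]:
x[0] = -1
x[1] = -1
x[2] = -2

x = [-1, -1, -2]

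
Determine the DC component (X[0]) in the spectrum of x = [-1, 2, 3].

X[0] = Σ(n=0 to 2) x[n] · ω_3^0 = Σ x[n]
= (-1) + (2) + (3)

X[0] = 4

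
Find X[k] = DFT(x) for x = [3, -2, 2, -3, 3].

X[k] = Σ(n=0 to 4) x[n] · ω_5^(nk)
where ω_5 = e^(-2πi/5)

Computing each X[k]:
X[0] = 3
X[1] = 4.1180+1.8164i
X[2] = 1.8820+7.6942i
X[3] = 1.8820-7.6942i
X[4] = 4.1180-1.8164i

X = [3, 4.1180+1.8164i, 1.8820+7.6942i, 1.8820-7.6942i, 4.1180-1.8164i]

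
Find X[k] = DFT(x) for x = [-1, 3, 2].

X[k] = Σ(n=0 to 2) x[n] · ω_3^(nk)
where ω_3 = e^(-2πi/3)

Computing each X[k]:
X[0] = 4
X[1] = -3.5000-0.8660i
X[2] = -3.5000+0.8660i

X = [4, -3.5000-0.8660i, -3.5000+0.8660i]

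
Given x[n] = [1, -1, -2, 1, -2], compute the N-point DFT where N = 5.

X[k] = Σ(n=0 to 4) x[n] · ω_5^(nk)
where ω_5 = e^(-2πi/5)

Computing each X[k]:
X[0] = -3
X[1] = 0.8820+0.8123i
X[2] = 3.1180-3.4410i
X[3] = 3.1180+3.4410i
X[4] = 0.8820-0.8123i

X = [-3, 0.8820+0.8123i, 3.1180-3.4410i, 3.1180+3.4410i, 0.8820-0.8123i]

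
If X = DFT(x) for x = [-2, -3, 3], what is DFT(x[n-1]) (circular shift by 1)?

Time shift by 1: X_shifted[k] = ω_3^(1k) · X[k]
Shifted x = [3, -2, -3]

DFT(x[n-1]) = [-2, 5.5000-0.8660i, 5.5000+0.8660i]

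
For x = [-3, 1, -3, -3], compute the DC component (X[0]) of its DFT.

X[0] = Σ(n=0 to 3) x[n] · ω_4^0 = Σ x[n]
= (-3) + (1) + (-3) + (-3)

X[0] = -8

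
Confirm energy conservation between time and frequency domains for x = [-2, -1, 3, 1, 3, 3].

Time domain:
Σ|x[n]|² = |-2|² + |-1|² + |3|² + |1|² + |3|² + |3|² = 33.0000

Frequency domain:
(1/6)Σ|X[k]|² = (1/6)(|7|² + |-5.0000+3.4641i|² + |-5.0000+3.4641i|² + |1|² + |-5.0000-3.4641i|² + |-5.0000-3.4641i|²) = (1/6)·198.0000 = 33.0000

Both sides agree, confirming Parseval's theorem.

Σ|x[n]|² = (1/N)Σ|X[k]|² = 33.0000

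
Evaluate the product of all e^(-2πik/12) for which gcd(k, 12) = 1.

The primitive 12th roots of unity are ω_12^k for k coprime to 12: k ∈ {1, 5, 7, 11}
Their product equals the constant term of the cyclotomic polynomial Φ_12(x) up to sign.
For n ≥ 3, the product of all primitive nth roots of unity is 1. (For n=1 it is 1; for n=2 it is -1.)

1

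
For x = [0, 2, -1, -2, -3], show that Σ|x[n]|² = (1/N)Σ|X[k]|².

Time domain:
Σ|x[n]|² = |0|² + |2|² + |-1|² + |-2|² + |-3|² = 18.0000

Frequency domain:
(1/5)Σ|X[k]|² = (1/5)(|-4|² + |2.1180-5.3431i|² + |-0.1180-1.9879i|² + |-0.1180+1.9879i|² + |2.1180+5.3431i|²) = (1/5)·90.0000 = 18.0000

Both sides agree, confirming Parseval's theorem.

Σ|x[n]|² = (1/N)Σ|X[k]|² = 18.0000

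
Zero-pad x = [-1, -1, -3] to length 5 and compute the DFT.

Original 3-point DFT: [-5, 1.0000-1.7321i, 1.0000+1.7321i]
Zero-padded 5-point DFT provides frequency interpolation.

DFT_5([x, 0, ...]) = [-5, 1.1180+2.7144i, -1.1180-2.2654i, -1.1180+2.2654i, 1.1180-2.7144i]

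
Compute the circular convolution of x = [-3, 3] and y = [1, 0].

(x ⊛ y)[n] = Σ(m=0 to 1) x[m] · y[(n-m) mod 2]

Computing each output sample:
(x ⊛ y)[0] = -3
(x ⊛ y)[1] = 3

x ⊛ y = [-3, 3]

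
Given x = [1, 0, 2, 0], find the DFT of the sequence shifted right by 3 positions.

Time shift by 3: X_shifted[k] = ω_4^(3k) · X[k]
Shifted x = [0, 2, 0, 1]

DFT(x[n-3]) = [3, -1i, -3, 1i]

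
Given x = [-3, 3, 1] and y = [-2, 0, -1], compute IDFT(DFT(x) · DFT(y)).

(x ⊛ y)[n] = Σ(m=0 to 2) x[m] · y[(n-m) mod 3]

Computing each output sample:
(x ⊛ y)[0] = 3
(x ⊛ y)[1] = -7
(x ⊛ y)[2] = 1

x ⊛ y = [3, -7, 1]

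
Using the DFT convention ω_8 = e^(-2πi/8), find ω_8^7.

ω_8^7 = e^(-2πi·7/8)
= cos(-2π·7/8) + i·sin(-2π·7/8)
= cos(-14π/8) + i·sin(-14π/8)

ω_8^7 = cos(-14π/8) + i·sin(-14π/8) = 0.7071+0.7071i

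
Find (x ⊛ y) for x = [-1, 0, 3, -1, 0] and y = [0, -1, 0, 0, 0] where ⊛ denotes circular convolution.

(x ⊛ y)[n] = Σ(m=0 to 4) x[m] · y[(n-m) mod 5]

Computing each output sample:
(x ⊛ y)[0] = 0
(x ⊛ y)[1] = 1
(x ⊛ y)[2] = 0
(x ⊛ y)[3] = -3
(x ⊛ y)[4] = 1

x ⊛ y = [0, 1, 0, -3, 1]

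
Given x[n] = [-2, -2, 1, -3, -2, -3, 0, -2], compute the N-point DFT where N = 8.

X[k] = Σ(n=0 to 7) x[n] · ω_8^(nk)
where ω_8 = e^(-2πi/8)

Computing each X[k]:
X[0] = -13
X[1] = 1.4142-1.0000i
X[2] = -5
X[3] = -1.4142+1.0000i
X[4] = 7
X[5] = -1.4142-1.0000i
X[6] = -5
X[7] = 1.4142+1.0000i

X = [-13, 1.4142-1.0000i, -5, -1.4142+1.0000i, 7, -1.4142-1.0000i, -5, 1.4142+1.0000i]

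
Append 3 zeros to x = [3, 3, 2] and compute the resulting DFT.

Original 3-point DFT: [8, 0.5000-0.8660i, 0.5000+0.8660i]
Zero-padded 6-point DFT provides frequency interpolation.

DFT_6([x, 0, ...]) = [8, 3.5000-4.3301i, 0.5000-0.8660i, 2, 0.5000+0.8660i, 3.5000+4.3301i]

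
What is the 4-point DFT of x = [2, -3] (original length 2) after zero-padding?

Original 2-point DFT: [-1, 5]
Zero-padded 4-point DFT provides frequency interpolation.

DFT_4([x, 0, ...]) = [-1, 2+3i, 5, 2-3i]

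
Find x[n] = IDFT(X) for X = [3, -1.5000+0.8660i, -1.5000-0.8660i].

x[n] = (1/3) Σ(k=0 to 2) X[k] · e^(2πikn/3)

Computing each x[n]:
x[0] = 0
x[1] = 1
x[2] = 2

x = [0, 1, 2]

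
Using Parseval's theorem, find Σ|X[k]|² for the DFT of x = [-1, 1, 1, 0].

Parseval: Σ|x[n]|² = (1/N)Σ|X[k]|², so Σ|X[k]|² = N·Σ|x[n]|² = 4·3.0000

Σ|X[k]|² = N·Σ|x[n]|² = 4·3.0000 = 12.0000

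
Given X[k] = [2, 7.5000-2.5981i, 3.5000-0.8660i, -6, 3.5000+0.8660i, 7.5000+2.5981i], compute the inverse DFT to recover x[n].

x[n] = (1/6) Σ(k=0 to 5) X[k] · e^(2πikn/6)

Computing each x[n]:
x[0] = 3
x[1] = 3
x[2] = -2
x[3] = 0
x[4] = -3
x[5] = 1

x = [3, 3, -2, 0, -3, 1]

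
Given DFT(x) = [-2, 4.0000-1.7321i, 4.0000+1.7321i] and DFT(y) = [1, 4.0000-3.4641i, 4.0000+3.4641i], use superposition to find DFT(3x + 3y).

By linearity: DFT(3x + 3y) = 3·DFT(x) + 3·DFT(y)
= 3·[-2, 4.0000-1.7321i, 4.0000+1.7321i] + 3·[1, 4.0000-3.4641i, 4.0000+3.4641i]

Computing element-wise:
Z[0] = 3·(-2) + 3·(1) = -3
Z[1] = 3·(4.0000-1.7321i) + 3·(4.0000-3.4641i) = 24.0000-15.5886i
Z[2] = 3·(4.0000+1.7321i) + 3·(4.0000+3.4641i) = 24.0000+15.5886i

DFT(3x + 3y) = 3·X + 3·Y = [-3, 24.0000-15.5886i, 24.0000+15.5886i]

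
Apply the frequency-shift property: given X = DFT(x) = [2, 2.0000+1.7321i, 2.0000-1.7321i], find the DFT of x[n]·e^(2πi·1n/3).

Modulation property: DFT(ω_3^(-1n)·x[n]) = X[(k-1) mod 3], so circularly shift X by 1 positions.

X[k-1] = [2.0000-1.7321i, 2, 2.0000+1.7321i]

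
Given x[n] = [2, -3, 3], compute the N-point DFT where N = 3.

X[k] = Σ(n=0 to 2) x[n] · ω_3^(nk)
where ω_3 = e^(-2πi/3)

Computing each X[k]:
X[0] = 2
X[1] = 2.0000+5.1962i
X[2] = 2.0000-5.1962i

X = [2, 2.0000+5.1962i, 2.0000-5.1962i]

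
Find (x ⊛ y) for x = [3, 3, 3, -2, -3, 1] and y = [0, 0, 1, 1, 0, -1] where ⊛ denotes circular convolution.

(x ⊛ y)[n] = Σ(m=0 to 5) x[m] · y[(n-m) mod 6]

Computing each output sample:
(x ⊛ y)[0] = -8
(x ⊛ y)[1] = -5
(x ⊛ y)[2] = 6
(x ⊛ y)[3] = 9
(x ⊛ y)[4] = 5
(x ⊛ y)[5] = -2

x ⊛ y = [-8, -5, 6, 9, 5, -2]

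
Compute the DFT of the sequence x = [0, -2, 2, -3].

X[k] = Σ(n=0 to 3) x[n] · ω_4^(nk)
where ω_4 = e^(-2πi/4)

Computing each X[k]:
X[0] = -3
X[1] = -2-1i
X[2] = 7
X[3] = -2+1i

X = [-3, -2-1i, 7, -2+1i]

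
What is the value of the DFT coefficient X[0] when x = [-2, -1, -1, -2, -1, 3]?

X[0] = Σ(n=0 to 5) x[n] · ω_6^0 = Σ x[n]
= (-2) + (-1) + (-1) + (-2) + (-1) + (3)

X[0] = -4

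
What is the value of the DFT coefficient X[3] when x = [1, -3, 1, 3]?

X[3] = Σ(n=0 to 3) x[n] · ω_4^(3n) where ω_4 = e^(-2πi/4)
= (1)·ω_4^0 + (-3)·ω_4^3 + (1)·ω_4^6 + (3)·ω_4^9

X[3] = -6i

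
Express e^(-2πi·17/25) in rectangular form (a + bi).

ω_25^17 = e^(-2πi·17/25)
= cos(-2π·17/25) + i·sin(-2π·17/25)
= cos(-34π/25) + i·sin(-34π/25)

ω_25^17 = cos(-34π/25) + i·sin(-34π/25) = -0.4258+0.9048i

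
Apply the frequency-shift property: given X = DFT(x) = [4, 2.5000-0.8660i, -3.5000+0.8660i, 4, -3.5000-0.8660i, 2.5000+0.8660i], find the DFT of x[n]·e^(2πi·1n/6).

Modulation property: DFT(ω_6^(-1n)·x[n]) = X[(k-1) mod 6], so circularly shift X by 1 positions.

X[k-1] = [2.5000+0.8660i, 4, 2.5000-0.8660i, -3.5000+0.8660i, 4, -3.5000-0.8660i]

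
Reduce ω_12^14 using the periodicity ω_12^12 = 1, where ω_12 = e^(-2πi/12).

Since ω_12^12 = 1, powers reduce modulo 12.
14 mod 12 = 2
So ω_12^14 = ω_12^2 = e^(-2πi·2/12)

ω_12^14 = ω_12^2 = 0.5000-0.8660i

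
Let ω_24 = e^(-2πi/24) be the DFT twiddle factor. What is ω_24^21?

ω_24^21 = e^(-2πi·21/24)
= cos(-2π·21/24) + i·sin(-2π·21/24)
= cos(-42π/24) + i·sin(-42π/24)

ω_24^21 = cos(-42π/24) + i·sin(-42π/24) = 0.7071+0.7071i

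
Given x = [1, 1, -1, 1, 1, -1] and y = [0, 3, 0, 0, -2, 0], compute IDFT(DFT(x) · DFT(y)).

(x ⊛ y)[n] = Σ(m=0 to 5) x[m] · y[(n-m) mod 6]

Computing each output sample:
(x ⊛ y)[0] = -1
(x ⊛ y)[1] = 1
(x ⊛ y)[2] = 1
(x ⊛ y)[3] = -1
(x ⊛ y)[4] = 1
(x ⊛ y)[5] = 1

x ⊛ y = [-1, 1, 1, -1, 1, 1]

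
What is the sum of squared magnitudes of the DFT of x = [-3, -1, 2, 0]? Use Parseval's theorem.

Parseval: Σ|x[n]|² = (1/N)Σ|X[k]|², so Σ|X[k]|² = N·Σ|x[n]|² = 4·14.0000

Σ|X[k]|² = N·Σ|x[n]|² = 4·14.0000 = 56.0000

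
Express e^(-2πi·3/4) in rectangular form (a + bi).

ω_4^3 = e^(-2πi·3/4)
= cos(-2π·3/4) + i·sin(-2π·3/4)
= cos(-6π/4) + i·sin(-6π/4)

ω_4^3 = cos(-6π/4) + i·sin(-6π/4) = 1i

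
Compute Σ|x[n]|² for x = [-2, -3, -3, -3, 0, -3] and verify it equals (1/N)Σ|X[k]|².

Time domain:
Σ|x[n]|² = |-2|² + |-3|² + |-3|² + |-3|² + |0|² + |-3|² = 40.0000

Frequency domain:
(1/6)Σ|X[k]|² = (1/6)(|-14|² + |-0.5000+2.5981i|² + |-0.5000-2.5981i|² + |4|² + |-0.5000+2.5981i|² + |-0.5000-2.5981i|²) = (1/6)·240.0000 = 40.0000

Both sides agree, confirming Parseval's theorem.

Σ|x[n]|² = (1/N)Σ|X[k]|² = 40.0000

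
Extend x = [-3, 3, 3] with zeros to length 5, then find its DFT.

Original 3-point DFT: [3, -6, -6]
Zero-padded 5-point DFT provides frequency interpolation.

DFT_5([x, 0, ...]) = [3, -4.5000-4.6165i, -4.5000+1.0898i, -4.5000-1.0898i, -4.5000+4.6165i]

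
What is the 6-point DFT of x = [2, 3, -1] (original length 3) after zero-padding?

Original 3-point DFT: [4, 1.0000-3.4641i, 1.0000+3.4641i]
Zero-padded 6-point DFT provides frequency interpolation.

DFT_6([x, 0, ...]) = [4, 4.0000-1.7321i, 1.0000-3.4641i, -2, 1.0000+3.4641i, 4.0000+1.7321i]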